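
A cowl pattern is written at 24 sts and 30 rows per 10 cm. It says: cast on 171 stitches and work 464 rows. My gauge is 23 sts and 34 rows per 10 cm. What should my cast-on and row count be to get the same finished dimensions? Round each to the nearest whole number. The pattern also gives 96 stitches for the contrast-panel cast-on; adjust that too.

Cast on 164 stitches; work 526 rows; contrast-panel cast-on 92 stitches.

Stitches: 171 × 23/24 = 163.88 → 164.
Rows: 464 × 34/30 = 525.87 → 526.
contrast-panel cast-on: 96 × 23/24 = 92.00 → 92.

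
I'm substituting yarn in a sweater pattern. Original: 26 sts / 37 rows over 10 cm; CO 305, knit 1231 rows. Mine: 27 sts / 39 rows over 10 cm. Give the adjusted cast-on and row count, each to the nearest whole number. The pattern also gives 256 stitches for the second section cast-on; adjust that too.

Stitches: 305 × 27/26 = 316.73 → 317.
Rows: 1231 × 39/37 = 1297.54 → 1298.
second section cast-on: 256 × 27/26 = 265.85 → 266.

Cast on 317 stitches; work 1298 rows; second section cast-on 266 stitches.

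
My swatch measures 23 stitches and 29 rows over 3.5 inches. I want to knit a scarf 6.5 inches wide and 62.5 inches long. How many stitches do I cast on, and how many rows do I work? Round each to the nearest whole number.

Cast on 43 stitches and work 518 rows.

Stitch gauge = 23/3.5 = 6.571 sts/in; 6.5 × 6.571 = 42.71 → 43 sts.
Row gauge = 29/3.5 = 8.286 rows/in; 62.5 × 8.286 = 517.86 → 518 rows.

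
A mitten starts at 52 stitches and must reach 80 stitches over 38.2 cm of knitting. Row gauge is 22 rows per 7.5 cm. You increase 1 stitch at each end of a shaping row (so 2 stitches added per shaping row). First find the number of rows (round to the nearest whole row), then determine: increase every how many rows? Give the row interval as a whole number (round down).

Rows = 38.2 × 2.933 = 112.1 → 112 rows.
Stitches to add: 28 → 14 shaping rows (at 2 st each).
112 / 14 = 8.00 → every 8 rows.

Increase every 8th row.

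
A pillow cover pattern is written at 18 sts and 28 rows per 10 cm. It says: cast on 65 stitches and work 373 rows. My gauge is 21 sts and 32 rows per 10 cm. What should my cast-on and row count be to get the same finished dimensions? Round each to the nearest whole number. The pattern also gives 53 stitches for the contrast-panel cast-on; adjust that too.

Stitches: 65 × 21/18 = 75.83 → 76.
Rows: 373 × 32/28 = 426.29 → 426.
contrast-panel cast-on: 53 × 21/18 = 61.83 → 62.

Cast on 76 stitches; work 426 rows; contrast-panel cast-on 62 stitches.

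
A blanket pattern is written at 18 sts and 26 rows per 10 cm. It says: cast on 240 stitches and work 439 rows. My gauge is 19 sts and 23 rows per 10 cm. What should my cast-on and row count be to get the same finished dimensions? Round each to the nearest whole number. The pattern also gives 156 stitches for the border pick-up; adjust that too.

Stitches: 240 × 19/18 = 253.33 → 253.
Rows: 439 × 23/26 = 388.35 → 388.
border pick-up: 156 × 19/18 = 164.67 → 165.

Cast on 253 stitches; work 388 rows; border pick-up 165 stitches.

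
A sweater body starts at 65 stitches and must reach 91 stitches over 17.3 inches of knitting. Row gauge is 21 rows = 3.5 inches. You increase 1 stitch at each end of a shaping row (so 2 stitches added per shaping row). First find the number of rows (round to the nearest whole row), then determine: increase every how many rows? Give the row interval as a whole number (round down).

Rows = 17.3 × 6 = 103.8 → 104 rows.
Stitches to add: 26 → 13 shaping rows (at 2 st each).
104 / 13 = 8.00 → every 8 rows.

Increase every 8th row.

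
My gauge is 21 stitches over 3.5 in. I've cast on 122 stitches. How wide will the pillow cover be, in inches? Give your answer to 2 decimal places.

21 stitches / 3.5 inch = 6 stitches per inch.
122 / 6 = 20.333 inches.

20.33 inches.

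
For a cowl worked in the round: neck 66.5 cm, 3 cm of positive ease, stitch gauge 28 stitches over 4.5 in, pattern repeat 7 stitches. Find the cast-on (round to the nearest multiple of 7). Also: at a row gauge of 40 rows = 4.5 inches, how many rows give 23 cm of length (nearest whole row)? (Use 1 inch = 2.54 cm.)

Finished = 66.5 + 3 = 69.5 cm.
69.5 cm × 1/2.54 = 27.36 inches.
28/4.5 = 6.222 sts per in; 27.36 × 6.222 = 170.25 sts.
Nearest multiple of 7 → 168.
23 cm = 9.06 inches; × 8.889 = 80.49 → 80 rows.

Cast on 168 stitches; work 80 rows.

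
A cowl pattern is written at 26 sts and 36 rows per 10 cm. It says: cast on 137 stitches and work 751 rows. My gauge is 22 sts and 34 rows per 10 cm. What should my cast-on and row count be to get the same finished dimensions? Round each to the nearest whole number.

Stitches: 137 × 22/26 = 115.92 → 116.
Rows: 751 × 34/36 = 709.28 → 709.

Cast on 116 stitches; work 709 rows.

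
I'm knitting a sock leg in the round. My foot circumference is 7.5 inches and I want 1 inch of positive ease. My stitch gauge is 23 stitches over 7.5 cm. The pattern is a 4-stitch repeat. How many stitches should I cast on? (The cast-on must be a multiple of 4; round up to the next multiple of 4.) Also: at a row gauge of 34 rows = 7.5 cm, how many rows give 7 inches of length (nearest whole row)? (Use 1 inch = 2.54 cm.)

Cast on 68 stitches; work 81 rows.

Finished = 7.5 + 1 = 8.5 inches.
8.5 inches × 2.54 = 21.59 cm.
23/7.5 = 3.067 sts per cm; 21.59 × 3.067 = 66.21 sts.
Next multiple of 4 → 68.
7 inches = 17.78 cm; × 4.533 = 80.60 → 81 rows.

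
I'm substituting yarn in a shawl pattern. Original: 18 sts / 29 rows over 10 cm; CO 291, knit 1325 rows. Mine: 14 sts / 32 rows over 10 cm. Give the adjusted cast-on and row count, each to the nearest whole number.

Cast on 226 stitches; work 1462 rows.

Stitches: 291 × 14/18 = 226.33 → 226.
Rows: 1325 × 32/29 = 1462.07 → 1462.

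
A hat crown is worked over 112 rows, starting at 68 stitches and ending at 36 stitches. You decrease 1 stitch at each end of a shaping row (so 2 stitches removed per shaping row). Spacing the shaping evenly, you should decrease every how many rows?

Decrease every 7th row.

Stitches to remove: |36 − 68| = 32.
Shaping rows needed: 32 / 2 = 16.
112 rows / 16 = every 7 rows.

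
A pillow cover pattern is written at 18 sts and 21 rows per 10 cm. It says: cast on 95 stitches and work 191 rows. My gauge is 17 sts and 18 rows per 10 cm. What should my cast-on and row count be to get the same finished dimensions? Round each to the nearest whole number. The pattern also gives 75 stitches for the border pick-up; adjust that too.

Cast on 90 stitches; work 164 rows; border pick-up 71 stitches.

Stitches: 95 × 17/18 = 89.72 → 90.
Rows: 191 × 18/21 = 163.71 → 164.
border pick-up: 75 × 17/18 = 70.83 → 71.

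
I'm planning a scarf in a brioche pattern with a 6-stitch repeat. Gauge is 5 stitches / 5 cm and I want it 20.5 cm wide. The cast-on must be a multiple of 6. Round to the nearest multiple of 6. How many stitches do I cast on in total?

CO 18 sts.

5 / 5 = 1 sts per cm.
20.5 × 1 = 20.50 sts.
Nearest multiple of 6: 18.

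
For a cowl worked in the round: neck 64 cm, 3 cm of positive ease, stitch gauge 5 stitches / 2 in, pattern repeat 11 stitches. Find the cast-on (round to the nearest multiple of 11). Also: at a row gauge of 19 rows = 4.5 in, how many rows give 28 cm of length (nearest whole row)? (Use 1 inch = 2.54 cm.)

Cast on 66 stitches; work 47 rows.

Finished = 64 + 3 = 67 cm.
67 cm × 1/2.54 = 26.38 inches.
5/2 = 2.5 sts per in; 26.38 × 2.5 = 65.94 sts.
Nearest multiple of 11 → 66.
28 cm = 11.02 inches; × 4.222 = 46.54 → 47 rows.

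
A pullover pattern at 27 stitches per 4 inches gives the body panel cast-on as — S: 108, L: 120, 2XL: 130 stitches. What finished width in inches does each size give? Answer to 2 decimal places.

S 16.00 inches; L 17.78 inches; 2XL 19.26 inches.

27/4 = 6.75 sts per in.
S: 108 / 6.75 = 16.000 → 16.00 in.
L: 120 / 6.75 = 17.778 → 17.78 in.
2XL: 130 / 6.75 = 19.259 → 19.26 in.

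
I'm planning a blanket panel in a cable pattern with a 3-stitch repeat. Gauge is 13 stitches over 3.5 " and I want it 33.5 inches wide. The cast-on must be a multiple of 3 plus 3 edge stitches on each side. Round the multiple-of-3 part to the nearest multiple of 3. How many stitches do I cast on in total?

CO 123 sts.

13 / 3.5 = 3.714 sts per inch.
33.5 × 3.714 = 124.43 sts.
Less 6 edge sts → 118.43 for the repeat.
Nearest multiple of 3: 117.
Add back 6 edge sts → 123.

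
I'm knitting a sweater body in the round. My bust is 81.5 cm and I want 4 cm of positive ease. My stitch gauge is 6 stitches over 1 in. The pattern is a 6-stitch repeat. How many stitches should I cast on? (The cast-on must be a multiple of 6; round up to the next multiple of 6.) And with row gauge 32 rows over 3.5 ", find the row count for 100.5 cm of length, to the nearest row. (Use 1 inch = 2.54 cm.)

Finished = 81.5 + 4 = 85.5 cm.
85.5 cm × 1/2.54 = 33.66 inches.
6/1 = 6 sts per in; 33.66 × 6 = 201.97 sts.
Next multiple of 6 → 204.
100.5 cm = 39.57 inches; × 9.143 = 361.75 → 362 rows.

Cast on 204 stitches; work 362 rows.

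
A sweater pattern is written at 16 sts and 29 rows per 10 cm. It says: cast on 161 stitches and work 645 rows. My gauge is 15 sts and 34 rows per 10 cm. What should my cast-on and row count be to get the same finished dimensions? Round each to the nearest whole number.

Stitches: 161 × 15/16 = 150.94 → 151.
Rows: 645 × 34/29 = 756.21 → 756.

Cast on 151 stitches; work 756 rows.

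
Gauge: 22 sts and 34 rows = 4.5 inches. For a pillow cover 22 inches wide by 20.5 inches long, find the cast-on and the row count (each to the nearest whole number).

Cast on 108 stitches and work 155 rows.

Stitch gauge = 22/4.5 = 4.889 sts/in; 22 × 4.889 = 107.56 → 108 sts.
Row gauge = 34/4.5 = 7.556 rows/in; 20.5 × 7.556 = 154.89 → 155 rows.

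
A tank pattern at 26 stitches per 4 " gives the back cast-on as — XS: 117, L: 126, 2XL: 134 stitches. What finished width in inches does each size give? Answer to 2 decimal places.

26/4 = 6.5 sts per in.
XS: 117 / 6.5 = 18.000 → 18.00 in.
L: 126 / 6.5 = 19.385 → 19.38 in.
2XL: 134 / 6.5 = 20.615 → 20.62 in.

XS 18.00 inches; L 19.38 inches; 2XL 20.62 inches.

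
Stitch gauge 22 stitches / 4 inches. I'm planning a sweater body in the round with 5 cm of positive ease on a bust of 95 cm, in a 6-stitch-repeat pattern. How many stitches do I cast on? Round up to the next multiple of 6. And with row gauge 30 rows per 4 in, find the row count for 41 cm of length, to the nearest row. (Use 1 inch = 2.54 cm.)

Finished = 95 + 5 = 100 cm.
100 cm × 1/2.54 = 39.37 inches.
22/4 = 5.5 sts per in; 39.37 × 5.5 = 216.54 sts.
Next multiple of 6 → 222.
41 cm = 16.14 inches; × 7.5 = 121.06 → 121 rows.

Cast on 222 stitches; work 121 rows.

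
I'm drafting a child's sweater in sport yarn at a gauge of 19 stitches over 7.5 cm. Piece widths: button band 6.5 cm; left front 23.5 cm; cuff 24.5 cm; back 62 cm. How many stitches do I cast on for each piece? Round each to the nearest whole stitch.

Rate = 19/7.5 = 2.533 sts per cm.
button band: 6.5 × 2.533 = 16.47 → 16.
left front: 23.5 × 2.533 = 59.53 → 60.
cuff: 24.5 × 2.533 = 62.07 → 62.
back: 62 × 2.533 = 157.07 → 157.

button band 16; left front 60; cuff 62; back 157.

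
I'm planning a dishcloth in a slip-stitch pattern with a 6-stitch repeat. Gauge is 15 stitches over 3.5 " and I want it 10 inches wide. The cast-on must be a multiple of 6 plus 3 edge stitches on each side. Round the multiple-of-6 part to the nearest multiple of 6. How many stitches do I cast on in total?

15 / 3.5 = 4.286 sts per inch.
10 × 4.286 = 42.86 sts.
Less 6 edge sts → 36.86 for the repeat.
Nearest multiple of 6: 36.
Add back 6 edge sts → 42.

Cast on 42 stitches.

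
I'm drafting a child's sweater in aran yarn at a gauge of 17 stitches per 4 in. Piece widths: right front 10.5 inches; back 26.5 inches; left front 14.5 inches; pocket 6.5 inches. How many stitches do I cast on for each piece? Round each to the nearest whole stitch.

Rate = 17/4 = 4.25 sts per in.
right front: 10.5 × 4.25 = 44.62 → 45.
back: 26.5 × 4.25 = 112.62 → 113.
left front: 14.5 × 4.25 = 61.62 → 62.
pocket: 6.5 × 4.25 = 27.62 → 28.

right front 45; back 113; left front 62; pocket 28.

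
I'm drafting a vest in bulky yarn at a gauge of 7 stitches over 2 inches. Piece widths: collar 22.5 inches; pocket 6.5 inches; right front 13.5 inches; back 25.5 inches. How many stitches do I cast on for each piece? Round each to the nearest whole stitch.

Rate = 7/2 = 3.5 sts per in.
collar: 22.5 × 3.5 = 78.75 → 79.
pocket: 6.5 × 3.5 = 22.75 → 23.
right front: 13.5 × 3.5 = 47.25 → 47.
back: 25.5 × 3.5 = 89.25 → 89.

collar 79; pocket 23; right front 47; back 89.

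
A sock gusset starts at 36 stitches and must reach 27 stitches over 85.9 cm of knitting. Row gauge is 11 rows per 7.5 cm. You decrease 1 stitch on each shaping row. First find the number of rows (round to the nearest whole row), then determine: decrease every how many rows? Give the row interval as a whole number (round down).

Rows = 85.9 × 1.467 = 126.0 → 126 rows.
Stitches to remove: 9 → 9 shaping rows (at 1 st each).
126 / 9 = 14.00 → every 14 rows.

Decrease every 14th row.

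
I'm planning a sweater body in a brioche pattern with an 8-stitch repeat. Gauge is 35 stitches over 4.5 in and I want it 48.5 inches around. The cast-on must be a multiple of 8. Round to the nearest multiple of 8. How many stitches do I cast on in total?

35 / 4.5 = 7.778 sts per inch.
48.5 × 7.778 = 377.22 sts.
Nearest multiple of 8: 376.

376 stitches.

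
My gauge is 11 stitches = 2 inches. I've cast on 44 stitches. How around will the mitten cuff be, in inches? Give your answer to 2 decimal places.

11 stitches / 2 inch = 5.5 stitches per inch.
44 / 5.5 = 8.000 inches.

8.00 inches.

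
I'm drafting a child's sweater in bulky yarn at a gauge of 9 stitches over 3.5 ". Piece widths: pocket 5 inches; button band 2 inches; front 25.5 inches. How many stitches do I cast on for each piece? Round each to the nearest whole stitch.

Rate = 9/3.5 = 2.571 sts per in.
pocket: 5 × 2.571 = 12.86 → 13.
button band: 2 × 2.571 = 5.14 → 5.
front: 25.5 × 2.571 = 65.57 → 66.

pocket 13; button band 5; front 66.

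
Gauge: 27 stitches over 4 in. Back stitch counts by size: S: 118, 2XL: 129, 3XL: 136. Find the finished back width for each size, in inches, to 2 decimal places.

27/4 = 6.75 sts per in.
S: 118 / 6.75 = 17.481 → 17.48 in.
2XL: 129 / 6.75 = 19.111 → 19.11 in.
3XL: 136 / 6.75 = 20.148 → 20.15 in.

S 17.48 inches; 2XL 19.11 inches; 3XL 20.15 inches.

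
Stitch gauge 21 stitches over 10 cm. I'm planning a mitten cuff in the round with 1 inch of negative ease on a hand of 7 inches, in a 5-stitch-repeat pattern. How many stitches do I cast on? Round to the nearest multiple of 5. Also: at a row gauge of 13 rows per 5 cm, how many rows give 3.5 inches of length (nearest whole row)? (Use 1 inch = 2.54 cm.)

Finished = 7 − 1 = 6 inches.
6 inches × 2.54 = 15.24 cm.
21/10 = 2.1 sts per cm; 15.24 × 2.1 = 32.00 sts.
Nearest multiple of 5 → 30.
3.5 inches = 8.89 cm; × 2.6 = 23.11 → 23 rows.

Cast on 30 stitches; work 23 rows.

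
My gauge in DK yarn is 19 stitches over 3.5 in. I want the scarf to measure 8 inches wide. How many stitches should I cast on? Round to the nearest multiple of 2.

19 stitches / 3.5 in = 5.429 stitches per inch.
8 × 5.429 = 43.43 stitches.
Round to nearest multiple of 2 → 44.

Cast on 44 stitches.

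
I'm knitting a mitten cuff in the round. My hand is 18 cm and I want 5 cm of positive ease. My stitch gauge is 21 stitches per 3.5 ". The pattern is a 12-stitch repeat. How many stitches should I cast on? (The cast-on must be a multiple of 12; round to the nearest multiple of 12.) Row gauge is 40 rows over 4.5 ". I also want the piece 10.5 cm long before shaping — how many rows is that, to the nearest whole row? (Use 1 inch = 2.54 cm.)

Cast on 60 stitches; work 37 rows.

Finished = 18 + 5 = 23 cm.
23 cm × 1/2.54 = 9.06 inches.
21/3.5 = 6 sts per in; 9.06 × 6 = 54.33 sts.
Nearest multiple of 12 → 60.
10.5 cm = 4.13 inches; × 8.889 = 36.75 → 37 rows.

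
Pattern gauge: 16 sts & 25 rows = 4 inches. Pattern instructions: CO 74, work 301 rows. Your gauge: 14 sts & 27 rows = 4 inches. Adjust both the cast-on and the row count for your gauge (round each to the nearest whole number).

Stitches: 74 × 14/16 = 64.75 → 65.
Rows: 301 × 27/25 = 325.08 → 325.

Cast on 65 stitches; work 325 rows.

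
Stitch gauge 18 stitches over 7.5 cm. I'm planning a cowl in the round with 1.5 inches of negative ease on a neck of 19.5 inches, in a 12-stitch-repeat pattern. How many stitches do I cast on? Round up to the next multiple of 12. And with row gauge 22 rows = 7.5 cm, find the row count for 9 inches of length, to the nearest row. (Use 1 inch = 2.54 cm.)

Finished = 19.5 − 1.5 = 18 inches.
18 inches × 2.54 = 45.72 cm.
18/7.5 = 2.4 sts per cm; 45.72 × 2.4 = 109.73 sts.
Next multiple of 12 → 120.
9 inches = 22.86 cm; × 2.933 = 67.06 → 67 rows.

Cast on 120 stitches; work 67 rows.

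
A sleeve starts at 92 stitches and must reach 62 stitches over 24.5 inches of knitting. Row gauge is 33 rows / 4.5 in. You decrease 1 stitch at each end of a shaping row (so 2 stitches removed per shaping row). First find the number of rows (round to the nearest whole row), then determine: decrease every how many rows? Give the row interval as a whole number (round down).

Rows = 24.5 × 7.333 = 179.7 → 180 rows.
Stitches to remove: 30 → 15 shaping rows (at 2 st each).
180 / 15 = 12.00 → every 12 rows.

Decrease every 12th row.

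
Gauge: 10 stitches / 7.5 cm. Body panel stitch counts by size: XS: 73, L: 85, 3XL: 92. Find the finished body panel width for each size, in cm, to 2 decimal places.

10/7.5 = 1.333 sts per cm.
XS: 73 / 1.333 = 54.750 → 54.75 cm.
L: 85 / 1.333 = 63.750 → 63.75 cm.
3XL: 92 / 1.333 = 69.000 → 69.00 cm.

XS 54.75 cm; L 63.75 cm; 3XL 69.00 cm.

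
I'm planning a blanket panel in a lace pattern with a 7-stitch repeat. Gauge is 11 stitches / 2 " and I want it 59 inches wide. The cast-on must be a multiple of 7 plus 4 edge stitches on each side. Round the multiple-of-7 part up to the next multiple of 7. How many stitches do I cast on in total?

11 / 2 = 5.5 sts per inch.
59 × 5.5 = 324.50 sts.
Less 8 edge sts → 316.50 for the repeat.
Next multiple of 7: 322.
Add back 8 edge sts → 330.

330 stitches.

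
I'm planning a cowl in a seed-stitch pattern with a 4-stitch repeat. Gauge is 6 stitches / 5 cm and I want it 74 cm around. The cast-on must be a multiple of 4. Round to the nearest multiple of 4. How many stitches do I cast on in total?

Cast on 88 stitches.

6 / 5 = 1.2 sts per cm.
74 × 1.2 = 88.80 sts.
Nearest multiple of 4: 88.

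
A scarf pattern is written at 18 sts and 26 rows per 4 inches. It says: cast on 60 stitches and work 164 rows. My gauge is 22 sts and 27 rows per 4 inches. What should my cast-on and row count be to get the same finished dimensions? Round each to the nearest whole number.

Stitches: 60 × 22/18 = 73.33 → 73.
Rows: 164 × 27/26 = 170.31 → 170.

Cast on 73 stitches; work 170 rows.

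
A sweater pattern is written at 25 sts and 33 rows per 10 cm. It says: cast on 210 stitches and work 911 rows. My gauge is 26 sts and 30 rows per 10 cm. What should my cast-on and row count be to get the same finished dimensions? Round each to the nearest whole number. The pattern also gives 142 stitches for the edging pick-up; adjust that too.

Stitches: 210 × 26/25 = 218.40 → 218.
Rows: 911 × 30/33 = 828.18 → 828.
edging pick-up: 142 × 26/25 = 147.68 → 148.

Cast on 218 stitches; work 828 rows; edging pick-up 148 stitches.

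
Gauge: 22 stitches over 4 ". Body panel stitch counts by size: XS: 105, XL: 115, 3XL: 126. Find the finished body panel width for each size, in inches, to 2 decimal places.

22/4 = 5.5 sts per in.
XS: 105 / 5.5 = 19.091 → 19.09 in.
XL: 115 / 5.5 = 20.909 → 20.91 in.
3XL: 126 / 5.5 = 22.909 → 22.91 in.

XS 19.09 inches; XL 20.91 inches; 3XL 22.91 inches.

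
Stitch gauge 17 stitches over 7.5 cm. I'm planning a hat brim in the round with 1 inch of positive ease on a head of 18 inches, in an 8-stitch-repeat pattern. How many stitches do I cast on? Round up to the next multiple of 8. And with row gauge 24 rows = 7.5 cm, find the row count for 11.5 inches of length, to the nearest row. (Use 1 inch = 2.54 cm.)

Cast on 112 stitches; work 93 rows.

Finished = 18 + 1 = 19 inches.
19 inches × 2.54 = 48.26 cm.
17/7.5 = 2.267 sts per cm; 48.26 × 2.267 = 109.39 sts.
Next multiple of 8 → 112.
11.5 inches = 29.21 cm; × 3.2 = 93.47 → 93 rows.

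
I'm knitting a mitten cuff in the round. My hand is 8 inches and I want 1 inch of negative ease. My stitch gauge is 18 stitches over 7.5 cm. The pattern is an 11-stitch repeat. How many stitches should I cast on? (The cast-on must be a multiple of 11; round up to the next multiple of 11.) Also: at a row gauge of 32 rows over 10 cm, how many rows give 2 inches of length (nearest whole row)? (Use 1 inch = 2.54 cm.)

Finished = 8 − 1 = 7 inches.
7 inches × 2.54 = 17.78 cm.
18/7.5 = 2.4 sts per cm; 17.78 × 2.4 = 42.67 sts.
Next multiple of 11 → 44.
2 inches = 5.08 cm; × 3.2 = 16.26 → 16 rows.

Cast on 44 stitches; work 16 rows.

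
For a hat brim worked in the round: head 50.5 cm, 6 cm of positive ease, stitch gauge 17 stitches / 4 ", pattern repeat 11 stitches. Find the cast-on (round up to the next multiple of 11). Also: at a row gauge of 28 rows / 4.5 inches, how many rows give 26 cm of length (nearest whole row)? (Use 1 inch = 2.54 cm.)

Finished = 50.5 + 6 = 56.5 cm.
56.5 cm × 1/2.54 = 22.24 inches.
17/4 = 4.25 sts per in; 22.24 × 4.25 = 94.54 sts.
Next multiple of 11 → 99.
26 cm = 10.24 inches; × 6.222 = 63.69 → 64 rows.

Cast on 99 stitches; work 64 rows.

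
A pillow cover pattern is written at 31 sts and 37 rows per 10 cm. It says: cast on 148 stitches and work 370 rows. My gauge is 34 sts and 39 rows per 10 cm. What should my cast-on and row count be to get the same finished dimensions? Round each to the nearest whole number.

Stitches: 148 × 34/31 = 162.32 → 162.
Rows: 370 × 39/37 = 390.00 → 390.

Cast on 162 stitches; work 390 rows.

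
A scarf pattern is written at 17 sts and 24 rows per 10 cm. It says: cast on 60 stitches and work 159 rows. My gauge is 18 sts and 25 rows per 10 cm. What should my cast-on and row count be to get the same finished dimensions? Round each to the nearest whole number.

Stitches: 60 × 18/17 = 63.53 → 64.
Rows: 159 × 25/24 = 165.62 → 166.

Cast on 64 stitches; work 166 rows.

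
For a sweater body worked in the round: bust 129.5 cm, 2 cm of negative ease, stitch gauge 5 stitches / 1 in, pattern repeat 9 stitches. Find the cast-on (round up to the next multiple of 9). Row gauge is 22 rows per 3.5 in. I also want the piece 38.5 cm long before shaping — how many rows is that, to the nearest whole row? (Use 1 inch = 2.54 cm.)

Finished = 129.5 − 2 = 127.5 cm.
127.5 cm × 1/2.54 = 50.20 inches.
5/1 = 5 sts per in; 50.20 × 5 = 250.98 sts.
Next multiple of 9 → 252.
38.5 cm = 15.16 inches; × 6.286 = 95.28 → 95 rows.

Cast on 252 stitches; work 95 rows.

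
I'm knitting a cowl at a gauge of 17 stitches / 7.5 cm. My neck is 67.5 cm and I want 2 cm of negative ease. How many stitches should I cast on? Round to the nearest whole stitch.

Finished = 67.5 − 2 = 65.5 cm.
17 / 7.5 = 2.267 sts per cm.
65.50 × 2.267 = 148.47 sts.
→ 148 sts.

Cast on 148 stitches.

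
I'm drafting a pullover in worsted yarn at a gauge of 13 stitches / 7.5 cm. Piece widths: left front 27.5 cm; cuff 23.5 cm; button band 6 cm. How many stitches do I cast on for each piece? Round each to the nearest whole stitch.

Rate = 13/7.5 = 1.733 sts per cm.
left front: 27.5 × 1.733 = 47.67 → 48.
cuff: 23.5 × 1.733 = 40.73 → 41.
button band: 6 × 1.733 = 10.40 → 10.

left front 48; cuff 41; button band 10.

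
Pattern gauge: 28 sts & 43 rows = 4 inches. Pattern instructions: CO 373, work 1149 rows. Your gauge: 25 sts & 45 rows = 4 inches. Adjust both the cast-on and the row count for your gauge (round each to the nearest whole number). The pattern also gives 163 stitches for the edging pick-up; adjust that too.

Cast on 333 stitches; work 1202 rows; edging pick-up 146 stitches.

Stitches: 373 × 25/28 = 333.04 → 333.
Rows: 1149 × 45/43 = 1202.44 → 1202.
edging pick-up: 163 × 25/28 = 145.54 → 146.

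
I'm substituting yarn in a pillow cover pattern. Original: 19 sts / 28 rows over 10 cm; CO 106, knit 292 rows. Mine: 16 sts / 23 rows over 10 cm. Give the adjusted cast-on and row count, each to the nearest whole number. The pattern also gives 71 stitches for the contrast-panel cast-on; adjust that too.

Stitches: 106 × 16/19 = 89.26 → 89.
Rows: 292 × 23/28 = 239.86 → 240.
contrast-panel cast-on: 71 × 16/19 = 59.79 → 60.

Cast on 89 stitches; work 240 rows; contrast-panel cast-on 60 stitches.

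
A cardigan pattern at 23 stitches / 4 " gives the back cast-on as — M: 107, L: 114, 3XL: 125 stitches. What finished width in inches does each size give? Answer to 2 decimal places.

23/4 = 5.75 sts per in.
M: 107 / 5.75 = 18.609 → 18.61 in.
L: 114 / 5.75 = 19.826 → 19.83 in.
3XL: 125 / 5.75 = 21.739 → 21.74 in.

M 18.61 inches; L 19.83 inches; 3XL 21.74 inches.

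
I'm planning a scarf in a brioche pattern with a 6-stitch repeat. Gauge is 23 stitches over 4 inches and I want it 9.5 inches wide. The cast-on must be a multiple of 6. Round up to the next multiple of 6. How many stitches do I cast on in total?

60 stitches.

23 / 4 = 5.75 sts per inch.
9.5 × 5.75 = 54.62 sts.
Next multiple of 6: 60.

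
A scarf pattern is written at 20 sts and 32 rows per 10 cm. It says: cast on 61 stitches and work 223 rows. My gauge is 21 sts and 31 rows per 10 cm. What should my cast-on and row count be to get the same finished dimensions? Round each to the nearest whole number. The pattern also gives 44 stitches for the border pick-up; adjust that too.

Cast on 64 stitches; work 216 rows; border pick-up 46 stitches.

Stitches: 61 × 21/20 = 64.05 → 64.
Rows: 223 × 31/32 = 216.03 → 216.
border pick-up: 44 × 21/20 = 46.20 → 46.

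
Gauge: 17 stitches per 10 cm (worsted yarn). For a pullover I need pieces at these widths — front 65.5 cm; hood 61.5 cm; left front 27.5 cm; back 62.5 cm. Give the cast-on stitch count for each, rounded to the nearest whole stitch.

Rate = 17/10 = 1.7 sts per cm.
front: 65.5 × 1.7 = 111.35 → 111.
hood: 61.5 × 1.7 = 104.55 → 105.
left front: 27.5 × 1.7 = 46.75 → 47.
back: 62.5 × 1.7 = 106.25 → 106.

front 111; hood 105; left front 47; back 106.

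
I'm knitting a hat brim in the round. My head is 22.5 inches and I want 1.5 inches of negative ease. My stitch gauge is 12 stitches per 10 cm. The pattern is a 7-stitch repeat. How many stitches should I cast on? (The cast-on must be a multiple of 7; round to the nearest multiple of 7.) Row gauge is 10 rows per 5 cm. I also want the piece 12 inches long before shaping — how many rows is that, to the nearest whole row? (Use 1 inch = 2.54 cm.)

Finished = 22.5 − 1.5 = 21 inches.
21 inches × 2.54 = 53.34 cm.
12/10 = 1.2 sts per cm; 53.34 × 1.2 = 64.01 sts.
Nearest multiple of 7 → 63.
12 inches = 30.48 cm; × 2 = 60.96 → 61 rows.

Cast on 63 stitches; work 61 rows.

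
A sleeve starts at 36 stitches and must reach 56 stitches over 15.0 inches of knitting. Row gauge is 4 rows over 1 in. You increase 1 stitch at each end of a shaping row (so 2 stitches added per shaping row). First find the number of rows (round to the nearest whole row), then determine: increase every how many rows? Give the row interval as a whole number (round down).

Increase every 6th row.

Rows = 15.0 × 4 = 60.0 → 60 rows.
Stitches to add: 20 → 10 shaping rows (at 2 st each).
60 / 10 = 6.00 → every 6 rows.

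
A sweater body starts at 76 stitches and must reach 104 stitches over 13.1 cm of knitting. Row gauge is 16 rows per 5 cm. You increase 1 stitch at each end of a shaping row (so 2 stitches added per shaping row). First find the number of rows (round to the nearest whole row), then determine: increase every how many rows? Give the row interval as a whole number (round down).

Rows = 13.1 × 3.2 = 41.9 → 42 rows.
Stitches to add: 28 → 14 shaping rows (at 2 st each).
42 / 14 = 3.00 → every 3 rows.

Increase every 3rd row.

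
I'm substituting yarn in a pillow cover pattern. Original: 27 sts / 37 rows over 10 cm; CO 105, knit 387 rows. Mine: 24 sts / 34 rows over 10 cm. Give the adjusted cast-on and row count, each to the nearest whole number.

Stitches: 105 × 24/27 = 93.33 → 93.
Rows: 387 × 34/37 = 355.62 → 356.

Cast on 93 stitches; work 356 rows.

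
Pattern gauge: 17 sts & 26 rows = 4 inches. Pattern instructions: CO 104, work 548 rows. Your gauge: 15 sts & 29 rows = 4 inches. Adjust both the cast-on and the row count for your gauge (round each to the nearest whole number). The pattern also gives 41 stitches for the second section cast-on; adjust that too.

Cast on 92 stitches; work 611 rows; second section cast-on 36 stitches.

Stitches: 104 × 15/17 = 91.76 → 92.
Rows: 548 × 29/26 = 611.23 → 611.
second section cast-on: 41 × 15/17 = 36.18 → 36.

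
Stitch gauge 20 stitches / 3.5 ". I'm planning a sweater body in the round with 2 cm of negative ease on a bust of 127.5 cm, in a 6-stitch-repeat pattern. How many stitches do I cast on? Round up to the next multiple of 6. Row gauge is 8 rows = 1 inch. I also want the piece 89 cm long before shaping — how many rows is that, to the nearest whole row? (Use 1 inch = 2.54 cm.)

Cast on 288 stitches; work 280 rows.

Finished = 127.5 − 2 = 125.5 cm.
125.5 cm × 1/2.54 = 49.41 inches.
20/3.5 = 5.714 sts per in; 49.41 × 5.714 = 282.34 sts.
Next multiple of 6 → 288.
89 cm = 35.04 inches; × 8 = 280.31 → 280 rows.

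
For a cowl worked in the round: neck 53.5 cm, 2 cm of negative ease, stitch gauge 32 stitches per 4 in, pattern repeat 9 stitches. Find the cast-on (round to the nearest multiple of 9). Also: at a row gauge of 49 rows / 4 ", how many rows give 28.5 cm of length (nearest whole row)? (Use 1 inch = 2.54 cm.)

Cast on 162 stitches; work 137 rows.

Finished = 53.5 − 2 = 51.5 cm.
51.5 cm × 1/2.54 = 20.28 inches.
32/4 = 8 sts per in; 20.28 × 8 = 162.20 sts.
Nearest multiple of 9 → 162.
28.5 cm = 11.22 inches; × 12.25 = 137.45 → 137 rows.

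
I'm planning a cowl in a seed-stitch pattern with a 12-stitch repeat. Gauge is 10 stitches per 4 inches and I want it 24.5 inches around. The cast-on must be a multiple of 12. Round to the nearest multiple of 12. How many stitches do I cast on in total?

60 stitches.

10 / 4 = 2.5 sts per inch.
24.5 × 2.5 = 61.25 sts.
Nearest multiple of 12: 60.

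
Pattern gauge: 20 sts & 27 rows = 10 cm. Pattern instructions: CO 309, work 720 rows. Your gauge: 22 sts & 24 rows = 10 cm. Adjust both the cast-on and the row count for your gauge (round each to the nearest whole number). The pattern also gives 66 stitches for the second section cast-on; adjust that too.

Cast on 340 stitches; work 640 rows; second section cast-on 73 stitches.

Stitches: 309 × 22/20 = 339.90 → 340.
Rows: 720 × 24/27 = 640.00 → 640.
second section cast-on: 66 × 22/20 = 72.60 → 73.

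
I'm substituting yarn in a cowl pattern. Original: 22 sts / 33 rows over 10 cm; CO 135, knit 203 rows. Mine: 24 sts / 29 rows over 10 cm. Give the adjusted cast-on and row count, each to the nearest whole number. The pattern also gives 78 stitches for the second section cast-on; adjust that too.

Stitches: 135 × 24/22 = 147.27 → 147.
Rows: 203 × 29/33 = 178.39 → 178.
second section cast-on: 78 × 24/22 = 85.09 → 85.

Cast on 147 stitches; work 178 rows; second section cast-on 85 stitches.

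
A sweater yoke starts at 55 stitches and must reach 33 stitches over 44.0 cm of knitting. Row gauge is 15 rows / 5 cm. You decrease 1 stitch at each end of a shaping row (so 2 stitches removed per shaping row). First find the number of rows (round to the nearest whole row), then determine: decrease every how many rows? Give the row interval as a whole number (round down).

Decrease every 12th row.

Rows = 44.0 × 3 = 132.0 → 132 rows.
Stitches to remove: 22 → 11 shaping rows (at 2 st each).
132 / 11 = 12.00 → every 12 rows.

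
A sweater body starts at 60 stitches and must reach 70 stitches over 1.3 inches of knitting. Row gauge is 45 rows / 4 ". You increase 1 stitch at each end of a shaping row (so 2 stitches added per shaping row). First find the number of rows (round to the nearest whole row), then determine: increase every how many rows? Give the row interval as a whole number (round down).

Rows = 1.3 × 11.25 = 14.6 → 15 rows.
Stitches to add: 10 → 5 shaping rows (at 2 st each).
15 / 5 = 3.00 → every 3 rows.

Increase every 3rd row.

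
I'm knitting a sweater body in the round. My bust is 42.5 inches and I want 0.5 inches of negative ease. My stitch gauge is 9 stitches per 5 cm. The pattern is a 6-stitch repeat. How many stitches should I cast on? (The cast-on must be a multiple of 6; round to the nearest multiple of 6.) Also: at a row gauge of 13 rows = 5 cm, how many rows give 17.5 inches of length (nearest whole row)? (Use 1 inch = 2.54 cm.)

Cast on 192 stitches; work 116 rows.

Finished = 42.5 − 0.5 = 42 inches.
42 inches × 2.54 = 106.68 cm.
9/5 = 1.8 sts per cm; 106.68 × 1.8 = 192.02 sts.
Nearest multiple of 6 → 192.
17.5 inches = 44.45 cm; × 2.6 = 115.57 → 116 rows.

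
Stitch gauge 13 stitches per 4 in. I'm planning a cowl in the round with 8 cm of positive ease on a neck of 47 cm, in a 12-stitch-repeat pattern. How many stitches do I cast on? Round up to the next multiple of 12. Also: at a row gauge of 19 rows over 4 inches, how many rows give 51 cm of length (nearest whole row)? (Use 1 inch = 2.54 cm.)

Finished = 47 + 8 = 55 cm.
55 cm × 1/2.54 = 21.65 inches.
13/4 = 3.25 sts per in; 21.65 × 3.25 = 70.37 sts.
Next multiple of 12 → 72.
51 cm = 20.08 inches; × 4.75 = 95.37 → 95 rows.

Cast on 72 stitches; work 95 rows.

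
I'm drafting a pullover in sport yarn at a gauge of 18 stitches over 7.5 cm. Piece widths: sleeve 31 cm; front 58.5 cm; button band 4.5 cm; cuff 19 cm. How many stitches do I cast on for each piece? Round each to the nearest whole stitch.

sleeve 74; front 140; button band 11; cuff 46.

Rate = 18/7.5 = 2.4 sts per cm.
sleeve: 31 × 2.4 = 74.40 → 74.
front: 58.5 × 2.4 = 140.40 → 140.
button band: 4.5 × 2.4 = 10.80 → 11.
cuff: 19 × 2.4 = 45.60 → 46.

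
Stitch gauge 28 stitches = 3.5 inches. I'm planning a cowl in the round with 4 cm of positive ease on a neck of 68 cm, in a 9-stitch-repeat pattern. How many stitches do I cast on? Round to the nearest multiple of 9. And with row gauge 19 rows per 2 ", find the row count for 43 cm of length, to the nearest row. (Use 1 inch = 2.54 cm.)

Finished = 68 + 4 = 72 cm.
72 cm × 1/2.54 = 28.35 inches.
28/3.5 = 8 sts per in; 28.35 × 8 = 226.77 sts.
Nearest multiple of 9 → 225.
43 cm = 16.93 inches; × 9.5 = 160.83 → 161 rows.

Cast on 225 stitches; work 161 rows.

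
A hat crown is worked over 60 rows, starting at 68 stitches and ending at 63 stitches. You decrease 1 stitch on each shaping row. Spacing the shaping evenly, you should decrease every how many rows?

Decrease every 12th row.

Stitches to remove: |63 − 68| = 5.
Shaping rows needed: 5 / 1 = 5.
60 rows / 5 = every 12 rows.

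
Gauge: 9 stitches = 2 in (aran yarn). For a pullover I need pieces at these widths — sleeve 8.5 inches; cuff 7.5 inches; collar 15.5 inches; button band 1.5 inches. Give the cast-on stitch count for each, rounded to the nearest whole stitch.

Rate = 9/2 = 4.5 sts per in.
sleeve: 8.5 × 4.5 = 38.25 → 38.
cuff: 7.5 × 4.5 = 33.75 → 34.
collar: 15.5 × 4.5 = 69.75 → 70.
button band: 1.5 × 4.5 = 6.75 → 7.

sleeve 38; cuff 34; collar 70; button band 7.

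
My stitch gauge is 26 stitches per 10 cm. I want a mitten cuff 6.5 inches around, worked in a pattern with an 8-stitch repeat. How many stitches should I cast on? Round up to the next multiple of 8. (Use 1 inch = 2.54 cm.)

CO 48 sts.

6.5 in = 6.5 × 2.54 = 16.51 cm.
26 / 10 = 2.6 sts/cm.
16.51 × 2.6 = 42.93 sts.
→ 48.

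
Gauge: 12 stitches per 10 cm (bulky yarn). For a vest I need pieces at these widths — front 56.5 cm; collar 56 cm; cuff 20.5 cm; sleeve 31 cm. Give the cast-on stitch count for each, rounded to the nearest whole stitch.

front 68; collar 67; cuff 25; sleeve 37.

Rate = 12/10 = 1.2 sts per cm.
front: 56.5 × 1.2 = 67.80 → 68.
collar: 56 × 1.2 = 67.20 → 67.
cuff: 20.5 × 1.2 = 24.60 → 25.
sleeve: 31 × 1.2 = 37.20 → 37.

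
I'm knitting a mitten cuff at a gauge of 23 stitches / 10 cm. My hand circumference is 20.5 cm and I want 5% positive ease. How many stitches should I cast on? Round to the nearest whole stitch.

Finished = 20.5 × 1.05 = 21.52 cm.
23 / 10 = 2.3 sts per cm.
21.52 × 2.3 = 49.51 sts.
→ 50 sts.

Cast on 50 stitches.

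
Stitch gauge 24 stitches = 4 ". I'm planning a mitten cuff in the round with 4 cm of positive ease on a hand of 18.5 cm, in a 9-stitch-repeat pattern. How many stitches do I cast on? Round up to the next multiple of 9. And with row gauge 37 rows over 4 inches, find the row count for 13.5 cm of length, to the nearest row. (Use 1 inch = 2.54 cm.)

Cast on 54 stitches; work 49 rows.

Finished = 18.5 + 4 = 22.5 cm.
22.5 cm × 1/2.54 = 8.86 inches.
24/4 = 6 sts per in; 8.86 × 6 = 53.15 sts.
Next multiple of 9 → 54.
13.5 cm = 5.31 inches; × 9.25 = 49.16 → 49 rows.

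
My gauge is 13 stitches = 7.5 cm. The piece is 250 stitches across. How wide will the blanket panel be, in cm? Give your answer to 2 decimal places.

13 stitches / 7.5 cm = 1.733 stitches per cm.
250 / 1.733 = 144.231 cm.

144.23 cm.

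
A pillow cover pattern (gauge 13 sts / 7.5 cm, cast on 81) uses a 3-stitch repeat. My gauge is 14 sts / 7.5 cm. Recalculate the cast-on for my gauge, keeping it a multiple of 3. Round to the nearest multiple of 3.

81 × 14 / 13 = 87.23.
Nearest multiple of 3: 87.

87 stitches.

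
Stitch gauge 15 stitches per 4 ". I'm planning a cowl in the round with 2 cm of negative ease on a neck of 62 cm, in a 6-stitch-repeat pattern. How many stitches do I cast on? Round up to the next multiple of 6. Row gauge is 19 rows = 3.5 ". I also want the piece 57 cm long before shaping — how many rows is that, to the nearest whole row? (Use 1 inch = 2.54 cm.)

Cast on 90 stitches; work 122 rows.

Finished = 62 − 2 = 60 cm.
60 cm × 1/2.54 = 23.62 inches.
15/4 = 3.75 sts per in; 23.62 × 3.75 = 88.58 sts.
Next multiple of 6 → 90.
57 cm = 22.44 inches; × 5.429 = 121.82 → 122 rows.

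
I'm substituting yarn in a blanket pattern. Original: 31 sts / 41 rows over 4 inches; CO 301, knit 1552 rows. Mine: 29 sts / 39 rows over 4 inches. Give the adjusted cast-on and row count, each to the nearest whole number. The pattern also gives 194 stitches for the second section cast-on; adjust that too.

Stitches: 301 × 29/31 = 281.58 → 282.
Rows: 1552 × 39/41 = 1476.29 → 1476.
second section cast-on: 194 × 29/31 = 181.48 → 181.

Cast on 282 stitches; work 1476 rows; second section cast-on 181 stitches.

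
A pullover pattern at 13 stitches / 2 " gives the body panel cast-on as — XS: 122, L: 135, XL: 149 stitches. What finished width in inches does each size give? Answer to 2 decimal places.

XS 18.77 inches; L 20.77 inches; XL 22.92 inches.

13/2 = 6.5 sts per in.
XS: 122 / 6.5 = 18.769 → 18.77 in.
L: 135 / 6.5 = 20.769 → 20.77 in.
XL: 149 / 6.5 = 22.923 → 22.92 in.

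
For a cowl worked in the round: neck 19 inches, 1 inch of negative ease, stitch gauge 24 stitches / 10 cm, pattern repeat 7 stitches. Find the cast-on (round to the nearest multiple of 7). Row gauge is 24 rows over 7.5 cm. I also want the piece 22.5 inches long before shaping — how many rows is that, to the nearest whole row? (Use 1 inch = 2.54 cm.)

Cast on 112 stitches; work 183 rows.

Finished = 19 − 1 = 18 inches.
18 inches × 2.54 = 45.72 cm.
24/10 = 2.4 sts per cm; 45.72 × 2.4 = 109.73 sts.
Nearest multiple of 7 → 112.
22.5 inches = 57.15 cm; × 3.2 = 182.88 → 183 rows.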